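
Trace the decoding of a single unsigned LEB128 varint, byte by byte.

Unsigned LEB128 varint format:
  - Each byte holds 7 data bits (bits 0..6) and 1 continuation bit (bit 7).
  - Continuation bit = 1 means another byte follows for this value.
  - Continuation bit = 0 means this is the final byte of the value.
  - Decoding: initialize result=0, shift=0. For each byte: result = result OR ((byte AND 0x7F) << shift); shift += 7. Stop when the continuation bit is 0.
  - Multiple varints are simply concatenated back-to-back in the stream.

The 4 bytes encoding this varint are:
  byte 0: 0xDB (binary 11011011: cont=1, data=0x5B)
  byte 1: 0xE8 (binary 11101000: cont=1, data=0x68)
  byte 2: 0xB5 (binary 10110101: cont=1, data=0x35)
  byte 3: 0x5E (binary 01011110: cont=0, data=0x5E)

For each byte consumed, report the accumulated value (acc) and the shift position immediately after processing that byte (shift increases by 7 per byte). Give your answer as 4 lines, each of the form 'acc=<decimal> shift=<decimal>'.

Answer: acc=91 shift=7
acc=13403 shift=14
acc=881755 shift=21
acc=198014043 shift=28

Derivation:
byte 0=0xDB: payload=0x5B=91, contrib = 91<<0 = 91; acc -> 91, shift -> 7
byte 1=0xE8: payload=0x68=104, contrib = 104<<7 = 13312; acc -> 13403, shift -> 14
byte 2=0xB5: payload=0x35=53, contrib = 53<<14 = 868352; acc -> 881755, shift -> 21
byte 3=0x5E: payload=0x5E=94, contrib = 94<<21 = 197132288; acc -> 198014043, shift -> 28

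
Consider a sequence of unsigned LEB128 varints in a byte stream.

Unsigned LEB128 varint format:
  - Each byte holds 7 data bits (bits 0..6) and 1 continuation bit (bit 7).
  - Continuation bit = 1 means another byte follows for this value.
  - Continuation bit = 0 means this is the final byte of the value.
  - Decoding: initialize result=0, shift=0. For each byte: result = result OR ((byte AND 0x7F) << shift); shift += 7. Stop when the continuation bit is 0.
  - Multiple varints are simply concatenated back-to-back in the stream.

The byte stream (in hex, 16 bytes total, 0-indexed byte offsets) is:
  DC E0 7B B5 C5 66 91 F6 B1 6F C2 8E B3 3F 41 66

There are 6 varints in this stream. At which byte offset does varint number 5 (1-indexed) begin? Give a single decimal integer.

Answer: 14

Derivation:
  byte[0]=0xDC cont=1 payload=0x5C=92: acc |= 92<<0 -> acc=92 shift=7
  byte[1]=0xE0 cont=1 payload=0x60=96: acc |= 96<<7 -> acc=12380 shift=14
  byte[2]=0x7B cont=0 payload=0x7B=123: acc |= 123<<14 -> acc=2027612 shift=21 [end]
Varint 1: bytes[0:3] = DC E0 7B -> value 2027612 (3 byte(s))
  byte[3]=0xB5 cont=1 payload=0x35=53: acc |= 53<<0 -> acc=53 shift=7
  byte[4]=0xC5 cont=1 payload=0x45=69: acc |= 69<<7 -> acc=8885 shift=14
  byte[5]=0x66 cont=0 payload=0x66=102: acc |= 102<<14 -> acc=1680053 shift=21 [end]
Varint 2: bytes[3:6] = B5 C5 66 -> value 1680053 (3 byte(s))
  byte[6]=0x91 cont=1 payload=0x11=17: acc |= 17<<0 -> acc=17 shift=7
  byte[7]=0xF6 cont=1 payload=0x76=118: acc |= 118<<7 -> acc=15121 shift=14
  byte[8]=0xB1 cont=1 payload=0x31=49: acc |= 49<<14 -> acc=817937 shift=21
  byte[9]=0x6F cont=0 payload=0x6F=111: acc |= 111<<21 -> acc=233601809 shift=28 [end]
Varint 3: bytes[6:10] = 91 F6 B1 6F -> value 233601809 (4 byte(s))
  byte[10]=0xC2 cont=1 payload=0x42=66: acc |= 66<<0 -> acc=66 shift=7
  byte[11]=0x8E cont=1 payload=0x0E=14: acc |= 14<<7 -> acc=1858 shift=14
  byte[12]=0xB3 cont=1 payload=0x33=51: acc |= 51<<14 -> acc=837442 shift=21
  byte[13]=0x3F cont=0 payload=0x3F=63: acc |= 63<<21 -> acc=132958018 shift=28 [end]
Varint 4: bytes[10:14] = C2 8E B3 3F -> value 132958018 (4 byte(s))
  byte[14]=0x41 cont=0 payload=0x41=65: acc |= 65<<0 -> acc=65 shift=7 [end]
Varint 5: bytes[14:15] = 41 -> value 65 (1 byte(s))
  byte[15]=0x66 cont=0 payload=0x66=102: acc |= 102<<0 -> acc=102 shift=7 [end]
Varint 6: bytes[15:16] = 66 -> value 102 (1 byte(s))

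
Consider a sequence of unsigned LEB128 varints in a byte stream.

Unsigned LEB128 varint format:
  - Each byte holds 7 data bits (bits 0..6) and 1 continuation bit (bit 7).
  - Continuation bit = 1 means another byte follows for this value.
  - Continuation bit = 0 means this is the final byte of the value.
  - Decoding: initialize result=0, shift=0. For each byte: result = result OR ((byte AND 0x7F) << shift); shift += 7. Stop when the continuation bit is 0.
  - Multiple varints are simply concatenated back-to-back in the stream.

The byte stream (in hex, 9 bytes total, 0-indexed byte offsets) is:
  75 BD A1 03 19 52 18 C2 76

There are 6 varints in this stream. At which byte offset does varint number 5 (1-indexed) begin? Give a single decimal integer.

  byte[0]=0x75 cont=0 payload=0x75=117: acc |= 117<<0 -> acc=117 shift=7 [end]
Varint 1: bytes[0:1] = 75 -> value 117 (1 byte(s))
  byte[1]=0xBD cont=1 payload=0x3D=61: acc |= 61<<0 -> acc=61 shift=7
  byte[2]=0xA1 cont=1 payload=0x21=33: acc |= 33<<7 -> acc=4285 shift=14
  byte[3]=0x03 cont=0 payload=0x03=3: acc |= 3<<14 -> acc=53437 shift=21 [end]
Varint 2: bytes[1:4] = BD A1 03 -> value 53437 (3 byte(s))
  byte[4]=0x19 cont=0 payload=0x19=25: acc |= 25<<0 -> acc=25 shift=7 [end]
Varint 3: bytes[4:5] = 19 -> value 25 (1 byte(s))
  byte[5]=0x52 cont=0 payload=0x52=82: acc |= 82<<0 -> acc=82 shift=7 [end]
Varint 4: bytes[5:6] = 52 -> value 82 (1 byte(s))
  byte[6]=0x18 cont=0 payload=0x18=24: acc |= 24<<0 -> acc=24 shift=7 [end]
Varint 5: bytes[6:7] = 18 -> value 24 (1 byte(s))
  byte[7]=0xC2 cont=1 payload=0x42=66: acc |= 66<<0 -> acc=66 shift=7
  byte[8]=0x76 cont=0 payload=0x76=118: acc |= 118<<7 -> acc=15170 shift=14 [end]
Varint 6: bytes[7:9] = C2 76 -> value 15170 (2 byte(s))

Answer: 6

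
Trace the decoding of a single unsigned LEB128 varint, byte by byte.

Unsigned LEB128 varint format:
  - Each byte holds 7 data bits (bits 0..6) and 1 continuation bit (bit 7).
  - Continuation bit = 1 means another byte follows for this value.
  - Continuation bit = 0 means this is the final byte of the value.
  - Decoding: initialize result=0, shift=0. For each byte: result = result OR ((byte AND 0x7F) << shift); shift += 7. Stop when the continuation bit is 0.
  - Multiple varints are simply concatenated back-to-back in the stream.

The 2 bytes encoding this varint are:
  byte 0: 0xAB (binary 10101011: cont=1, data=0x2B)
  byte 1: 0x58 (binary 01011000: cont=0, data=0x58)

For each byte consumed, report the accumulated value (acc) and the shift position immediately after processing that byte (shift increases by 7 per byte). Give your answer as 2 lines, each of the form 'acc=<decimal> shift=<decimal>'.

Answer: acc=43 shift=7
acc=11307 shift=14

Derivation:
byte 0=0xAB: payload=0x2B=43, contrib = 43<<0 = 43; acc -> 43, shift -> 7
byte 1=0x58: payload=0x58=88, contrib = 88<<7 = 11264; acc -> 11307, shift -> 14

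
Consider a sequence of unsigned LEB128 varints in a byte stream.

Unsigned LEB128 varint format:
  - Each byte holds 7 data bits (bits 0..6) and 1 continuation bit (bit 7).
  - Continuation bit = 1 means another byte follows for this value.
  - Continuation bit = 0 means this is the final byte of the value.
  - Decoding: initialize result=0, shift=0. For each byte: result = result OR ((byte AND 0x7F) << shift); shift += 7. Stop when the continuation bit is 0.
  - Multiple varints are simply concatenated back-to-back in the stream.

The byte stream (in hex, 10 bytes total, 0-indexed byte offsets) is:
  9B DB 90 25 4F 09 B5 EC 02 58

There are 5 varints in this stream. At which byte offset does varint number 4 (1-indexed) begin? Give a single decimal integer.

Answer: 6

Derivation:
  byte[0]=0x9B cont=1 payload=0x1B=27: acc |= 27<<0 -> acc=27 shift=7
  byte[1]=0xDB cont=1 payload=0x5B=91: acc |= 91<<7 -> acc=11675 shift=14
  byte[2]=0x90 cont=1 payload=0x10=16: acc |= 16<<14 -> acc=273819 shift=21
  byte[3]=0x25 cont=0 payload=0x25=37: acc |= 37<<21 -> acc=77868443 shift=28 [end]
Varint 1: bytes[0:4] = 9B DB 90 25 -> value 77868443 (4 byte(s))
  byte[4]=0x4F cont=0 payload=0x4F=79: acc |= 79<<0 -> acc=79 shift=7 [end]
Varint 2: bytes[4:5] = 4F -> value 79 (1 byte(s))
  byte[5]=0x09 cont=0 payload=0x09=9: acc |= 9<<0 -> acc=9 shift=7 [end]
Varint 3: bytes[5:6] = 09 -> value 9 (1 byte(s))
  byte[6]=0xB5 cont=1 payload=0x35=53: acc |= 53<<0 -> acc=53 shift=7
  byte[7]=0xEC cont=1 payload=0x6C=108: acc |= 108<<7 -> acc=13877 shift=14
  byte[8]=0x02 cont=0 payload=0x02=2: acc |= 2<<14 -> acc=46645 shift=21 [end]
Varint 4: bytes[6:9] = B5 EC 02 -> value 46645 (3 byte(s))
  byte[9]=0x58 cont=0 payload=0x58=88: acc |= 88<<0 -> acc=88 shift=7 [end]
Varint 5: bytes[9:10] = 58 -> value 88 (1 byte(s))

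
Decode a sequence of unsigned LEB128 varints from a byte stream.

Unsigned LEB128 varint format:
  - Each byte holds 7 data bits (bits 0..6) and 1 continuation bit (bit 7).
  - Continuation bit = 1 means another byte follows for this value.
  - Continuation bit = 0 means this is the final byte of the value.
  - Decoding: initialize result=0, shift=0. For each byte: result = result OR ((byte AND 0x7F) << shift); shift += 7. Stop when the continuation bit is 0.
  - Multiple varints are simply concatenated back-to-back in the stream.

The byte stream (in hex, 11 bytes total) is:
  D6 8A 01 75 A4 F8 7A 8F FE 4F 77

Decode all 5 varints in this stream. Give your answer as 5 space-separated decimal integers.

  byte[0]=0xD6 cont=1 payload=0x56=86: acc |= 86<<0 -> acc=86 shift=7
  byte[1]=0x8A cont=1 payload=0x0A=10: acc |= 10<<7 -> acc=1366 shift=14
  byte[2]=0x01 cont=0 payload=0x01=1: acc |= 1<<14 -> acc=17750 shift=21 [end]
Varint 1: bytes[0:3] = D6 8A 01 -> value 17750 (3 byte(s))
  byte[3]=0x75 cont=0 payload=0x75=117: acc |= 117<<0 -> acc=117 shift=7 [end]
Varint 2: bytes[3:4] = 75 -> value 117 (1 byte(s))
  byte[4]=0xA4 cont=1 payload=0x24=36: acc |= 36<<0 -> acc=36 shift=7
  byte[5]=0xF8 cont=1 payload=0x78=120: acc |= 120<<7 -> acc=15396 shift=14
  byte[6]=0x7A cont=0 payload=0x7A=122: acc |= 122<<14 -> acc=2014244 shift=21 [end]
Varint 3: bytes[4:7] = A4 F8 7A -> value 2014244 (3 byte(s))
  byte[7]=0x8F cont=1 payload=0x0F=15: acc |= 15<<0 -> acc=15 shift=7
  byte[8]=0xFE cont=1 payload=0x7E=126: acc |= 126<<7 -> acc=16143 shift=14
  byte[9]=0x4F cont=0 payload=0x4F=79: acc |= 79<<14 -> acc=1310479 shift=21 [end]
Varint 4: bytes[7:10] = 8F FE 4F -> value 1310479 (3 byte(s))
  byte[10]=0x77 cont=0 payload=0x77=119: acc |= 119<<0 -> acc=119 shift=7 [end]
Varint 5: bytes[10:11] = 77 -> value 119 (1 byte(s))

Answer: 17750 117 2014244 1310479 119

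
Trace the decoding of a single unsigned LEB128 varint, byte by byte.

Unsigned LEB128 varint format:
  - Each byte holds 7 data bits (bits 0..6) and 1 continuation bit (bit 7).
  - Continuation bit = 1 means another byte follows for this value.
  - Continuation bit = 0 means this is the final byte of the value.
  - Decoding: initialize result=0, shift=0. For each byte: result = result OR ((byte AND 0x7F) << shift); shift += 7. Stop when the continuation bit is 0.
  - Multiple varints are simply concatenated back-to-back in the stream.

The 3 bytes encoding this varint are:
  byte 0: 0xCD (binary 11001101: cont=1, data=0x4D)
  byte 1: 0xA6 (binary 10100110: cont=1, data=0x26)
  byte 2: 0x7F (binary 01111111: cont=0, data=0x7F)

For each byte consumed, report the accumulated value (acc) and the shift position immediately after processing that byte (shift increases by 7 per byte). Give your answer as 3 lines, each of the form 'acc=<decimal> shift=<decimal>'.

byte 0=0xCD: payload=0x4D=77, contrib = 77<<0 = 77; acc -> 77, shift -> 7
byte 1=0xA6: payload=0x26=38, contrib = 38<<7 = 4864; acc -> 4941, shift -> 14
byte 2=0x7F: payload=0x7F=127, contrib = 127<<14 = 2080768; acc -> 2085709, shift -> 21

Answer: acc=77 shift=7
acc=4941 shift=14
acc=2085709 shift=21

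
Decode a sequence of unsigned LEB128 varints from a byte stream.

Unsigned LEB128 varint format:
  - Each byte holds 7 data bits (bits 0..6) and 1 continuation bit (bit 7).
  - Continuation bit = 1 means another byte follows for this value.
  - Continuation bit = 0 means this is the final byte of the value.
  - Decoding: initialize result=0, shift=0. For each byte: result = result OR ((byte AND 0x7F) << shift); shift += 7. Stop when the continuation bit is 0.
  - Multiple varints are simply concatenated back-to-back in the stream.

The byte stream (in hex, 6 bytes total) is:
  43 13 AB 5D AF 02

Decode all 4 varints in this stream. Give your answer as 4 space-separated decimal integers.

Answer: 67 19 11947 303

Derivation:
  byte[0]=0x43 cont=0 payload=0x43=67: acc |= 67<<0 -> acc=67 shift=7 [end]
Varint 1: bytes[0:1] = 43 -> value 67 (1 byte(s))
  byte[1]=0x13 cont=0 payload=0x13=19: acc |= 19<<0 -> acc=19 shift=7 [end]
Varint 2: bytes[1:2] = 13 -> value 19 (1 byte(s))
  byte[2]=0xAB cont=1 payload=0x2B=43: acc |= 43<<0 -> acc=43 shift=7
  byte[3]=0x5D cont=0 payload=0x5D=93: acc |= 93<<7 -> acc=11947 shift=14 [end]
Varint 3: bytes[2:4] = AB 5D -> value 11947 (2 byte(s))
  byte[4]=0xAF cont=1 payload=0x2F=47: acc |= 47<<0 -> acc=47 shift=7
  byte[5]=0x02 cont=0 payload=0x02=2: acc |= 2<<7 -> acc=303 shift=14 [end]
Varint 4: bytes[4:6] = AF 02 -> value 303 (2 byte(s))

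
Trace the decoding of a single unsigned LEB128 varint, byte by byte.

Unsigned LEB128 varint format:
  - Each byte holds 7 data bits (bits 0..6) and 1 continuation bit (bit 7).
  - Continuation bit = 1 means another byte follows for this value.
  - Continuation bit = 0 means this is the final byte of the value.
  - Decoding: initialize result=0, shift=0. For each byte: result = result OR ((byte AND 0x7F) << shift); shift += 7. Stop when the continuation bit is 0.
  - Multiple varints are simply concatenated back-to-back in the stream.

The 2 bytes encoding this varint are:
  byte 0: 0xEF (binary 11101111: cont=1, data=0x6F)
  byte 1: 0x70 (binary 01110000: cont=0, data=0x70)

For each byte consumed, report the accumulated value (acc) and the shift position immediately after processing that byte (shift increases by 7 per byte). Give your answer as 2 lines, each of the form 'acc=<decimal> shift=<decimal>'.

byte 0=0xEF: payload=0x6F=111, contrib = 111<<0 = 111; acc -> 111, shift -> 7
byte 1=0x70: payload=0x70=112, contrib = 112<<7 = 14336; acc -> 14447, shift -> 14

Answer: acc=111 shift=7
acc=14447 shift=14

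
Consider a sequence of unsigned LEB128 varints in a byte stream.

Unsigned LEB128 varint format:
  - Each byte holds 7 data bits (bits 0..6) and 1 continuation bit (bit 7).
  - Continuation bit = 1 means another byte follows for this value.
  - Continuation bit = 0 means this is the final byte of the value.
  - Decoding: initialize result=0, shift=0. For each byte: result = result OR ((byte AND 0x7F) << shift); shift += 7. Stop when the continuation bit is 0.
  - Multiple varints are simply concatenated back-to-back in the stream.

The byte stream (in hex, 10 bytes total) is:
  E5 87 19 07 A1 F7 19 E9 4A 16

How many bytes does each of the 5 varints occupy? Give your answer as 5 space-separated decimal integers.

Answer: 3 1 3 2 1

Derivation:
  byte[0]=0xE5 cont=1 payload=0x65=101: acc |= 101<<0 -> acc=101 shift=7
  byte[1]=0x87 cont=1 payload=0x07=7: acc |= 7<<7 -> acc=997 shift=14
  byte[2]=0x19 cont=0 payload=0x19=25: acc |= 25<<14 -> acc=410597 shift=21 [end]
Varint 1: bytes[0:3] = E5 87 19 -> value 410597 (3 byte(s))
  byte[3]=0x07 cont=0 payload=0x07=7: acc |= 7<<0 -> acc=7 shift=7 [end]
Varint 2: bytes[3:4] = 07 -> value 7 (1 byte(s))
  byte[4]=0xA1 cont=1 payload=0x21=33: acc |= 33<<0 -> acc=33 shift=7
  byte[5]=0xF7 cont=1 payload=0x77=119: acc |= 119<<7 -> acc=15265 shift=14
  byte[6]=0x19 cont=0 payload=0x19=25: acc |= 25<<14 -> acc=424865 shift=21 [end]
Varint 3: bytes[4:7] = A1 F7 19 -> value 424865 (3 byte(s))
  byte[7]=0xE9 cont=1 payload=0x69=105: acc |= 105<<0 -> acc=105 shift=7
  byte[8]=0x4A cont=0 payload=0x4A=74: acc |= 74<<7 -> acc=9577 shift=14 [end]
Varint 4: bytes[7:9] = E9 4A -> value 9577 (2 byte(s))
  byte[9]=0x16 cont=0 payload=0x16=22: acc |= 22<<0 -> acc=22 shift=7 [end]
Varint 5: bytes[9:10] = 16 -> value 22 (1 byte(s))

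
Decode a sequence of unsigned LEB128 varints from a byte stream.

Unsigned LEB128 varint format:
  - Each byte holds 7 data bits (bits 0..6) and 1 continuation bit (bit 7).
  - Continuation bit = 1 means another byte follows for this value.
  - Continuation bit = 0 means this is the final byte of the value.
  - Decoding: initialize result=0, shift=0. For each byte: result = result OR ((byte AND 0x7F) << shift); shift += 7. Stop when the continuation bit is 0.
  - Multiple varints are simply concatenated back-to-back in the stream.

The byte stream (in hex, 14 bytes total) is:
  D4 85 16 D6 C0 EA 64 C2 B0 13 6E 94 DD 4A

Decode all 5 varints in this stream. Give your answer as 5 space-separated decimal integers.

  byte[0]=0xD4 cont=1 payload=0x54=84: acc |= 84<<0 -> acc=84 shift=7
  byte[1]=0x85 cont=1 payload=0x05=5: acc |= 5<<7 -> acc=724 shift=14
  byte[2]=0x16 cont=0 payload=0x16=22: acc |= 22<<14 -> acc=361172 shift=21 [end]
Varint 1: bytes[0:3] = D4 85 16 -> value 361172 (3 byte(s))
  byte[3]=0xD6 cont=1 payload=0x56=86: acc |= 86<<0 -> acc=86 shift=7
  byte[4]=0xC0 cont=1 payload=0x40=64: acc |= 64<<7 -> acc=8278 shift=14
  byte[5]=0xEA cont=1 payload=0x6A=106: acc |= 106<<14 -> acc=1744982 shift=21
  byte[6]=0x64 cont=0 payload=0x64=100: acc |= 100<<21 -> acc=211460182 shift=28 [end]
Varint 2: bytes[3:7] = D6 C0 EA 64 -> value 211460182 (4 byte(s))
  byte[7]=0xC2 cont=1 payload=0x42=66: acc |= 66<<0 -> acc=66 shift=7
  byte[8]=0xB0 cont=1 payload=0x30=48: acc |= 48<<7 -> acc=6210 shift=14
  byte[9]=0x13 cont=0 payload=0x13=19: acc |= 19<<14 -> acc=317506 shift=21 [end]
Varint 3: bytes[7:10] = C2 B0 13 -> value 317506 (3 byte(s))
  byte[10]=0x6E cont=0 payload=0x6E=110: acc |= 110<<0 -> acc=110 shift=7 [end]
Varint 4: bytes[10:11] = 6E -> value 110 (1 byte(s))
  byte[11]=0x94 cont=1 payload=0x14=20: acc |= 20<<0 -> acc=20 shift=7
  byte[12]=0xDD cont=1 payload=0x5D=93: acc |= 93<<7 -> acc=11924 shift=14
  byte[13]=0x4A cont=0 payload=0x4A=74: acc |= 74<<14 -> acc=1224340 shift=21 [end]
Varint 5: bytes[11:14] = 94 DD 4A -> value 1224340 (3 byte(s))

Answer: 361172 211460182 317506 110 1224340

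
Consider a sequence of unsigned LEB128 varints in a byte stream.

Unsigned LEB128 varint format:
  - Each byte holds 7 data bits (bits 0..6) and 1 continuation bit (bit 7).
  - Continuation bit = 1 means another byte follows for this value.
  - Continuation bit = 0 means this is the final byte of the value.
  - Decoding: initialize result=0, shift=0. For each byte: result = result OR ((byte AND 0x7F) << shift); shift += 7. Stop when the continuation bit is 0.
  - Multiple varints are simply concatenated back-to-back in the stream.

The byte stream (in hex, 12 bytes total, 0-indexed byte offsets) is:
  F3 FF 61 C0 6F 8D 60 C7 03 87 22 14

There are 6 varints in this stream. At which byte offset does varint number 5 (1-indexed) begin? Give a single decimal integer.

Answer: 9

Derivation:
  byte[0]=0xF3 cont=1 payload=0x73=115: acc |= 115<<0 -> acc=115 shift=7
  byte[1]=0xFF cont=1 payload=0x7F=127: acc |= 127<<7 -> acc=16371 shift=14
  byte[2]=0x61 cont=0 payload=0x61=97: acc |= 97<<14 -> acc=1605619 shift=21 [end]
Varint 1: bytes[0:3] = F3 FF 61 -> value 1605619 (3 byte(s))
  byte[3]=0xC0 cont=1 payload=0x40=64: acc |= 64<<0 -> acc=64 shift=7
  byte[4]=0x6F cont=0 payload=0x6F=111: acc |= 111<<7 -> acc=14272 shift=14 [end]
Varint 2: bytes[3:5] = C0 6F -> value 14272 (2 byte(s))
  byte[5]=0x8D cont=1 payload=0x0D=13: acc |= 13<<0 -> acc=13 shift=7
  byte[6]=0x60 cont=0 payload=0x60=96: acc |= 96<<7 -> acc=12301 shift=14 [end]
Varint 3: bytes[5:7] = 8D 60 -> value 12301 (2 byte(s))
  byte[7]=0xC7 cont=1 payload=0x47=71: acc |= 71<<0 -> acc=71 shift=7
  byte[8]=0x03 cont=0 payload=0x03=3: acc |= 3<<7 -> acc=455 shift=14 [end]
Varint 4: bytes[7:9] = C7 03 -> value 455 (2 byte(s))
  byte[9]=0x87 cont=1 payload=0x07=7: acc |= 7<<0 -> acc=7 shift=7
  byte[10]=0x22 cont=0 payload=0x22=34: acc |= 34<<7 -> acc=4359 shift=14 [end]
Varint 5: bytes[9:11] = 87 22 -> value 4359 (2 byte(s))
  byte[11]=0x14 cont=0 payload=0x14=20: acc |= 20<<0 -> acc=20 shift=7 [end]
Varint 6: bytes[11:12] = 14 -> value 20 (1 byte(s))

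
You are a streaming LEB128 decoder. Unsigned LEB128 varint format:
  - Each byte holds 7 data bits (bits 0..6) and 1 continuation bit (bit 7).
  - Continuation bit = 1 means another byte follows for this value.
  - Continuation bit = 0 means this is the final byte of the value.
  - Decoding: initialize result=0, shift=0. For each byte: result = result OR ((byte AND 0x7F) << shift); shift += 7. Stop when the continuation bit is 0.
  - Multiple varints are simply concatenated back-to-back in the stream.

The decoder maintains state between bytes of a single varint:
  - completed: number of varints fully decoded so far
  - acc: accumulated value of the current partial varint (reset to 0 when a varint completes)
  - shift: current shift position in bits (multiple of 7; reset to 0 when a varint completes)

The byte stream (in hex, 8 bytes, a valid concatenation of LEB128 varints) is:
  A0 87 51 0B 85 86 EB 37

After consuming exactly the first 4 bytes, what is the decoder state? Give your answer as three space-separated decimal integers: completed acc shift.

byte[0]=0xA0 cont=1 payload=0x20: acc |= 32<<0 -> completed=0 acc=32 shift=7
byte[1]=0x87 cont=1 payload=0x07: acc |= 7<<7 -> completed=0 acc=928 shift=14
byte[2]=0x51 cont=0 payload=0x51: varint #1 complete (value=1328032); reset -> completed=1 acc=0 shift=0
byte[3]=0x0B cont=0 payload=0x0B: varint #2 complete (value=11); reset -> completed=2 acc=0 shift=0

Answer: 2 0 0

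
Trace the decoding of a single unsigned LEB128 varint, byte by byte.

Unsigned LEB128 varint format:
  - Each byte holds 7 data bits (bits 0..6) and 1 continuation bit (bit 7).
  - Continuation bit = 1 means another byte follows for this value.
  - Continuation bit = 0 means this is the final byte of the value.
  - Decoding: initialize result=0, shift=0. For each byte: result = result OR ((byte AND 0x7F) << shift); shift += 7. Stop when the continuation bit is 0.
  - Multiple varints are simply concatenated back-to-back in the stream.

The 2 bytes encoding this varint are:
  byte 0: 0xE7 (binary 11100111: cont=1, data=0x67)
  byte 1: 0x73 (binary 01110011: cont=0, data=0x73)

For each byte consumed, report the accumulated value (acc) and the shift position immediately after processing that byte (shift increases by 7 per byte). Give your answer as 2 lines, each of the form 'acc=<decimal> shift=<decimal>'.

byte 0=0xE7: payload=0x67=103, contrib = 103<<0 = 103; acc -> 103, shift -> 7
byte 1=0x73: payload=0x73=115, contrib = 115<<7 = 14720; acc -> 14823, shift -> 14

Answer: acc=103 shift=7
acc=14823 shift=14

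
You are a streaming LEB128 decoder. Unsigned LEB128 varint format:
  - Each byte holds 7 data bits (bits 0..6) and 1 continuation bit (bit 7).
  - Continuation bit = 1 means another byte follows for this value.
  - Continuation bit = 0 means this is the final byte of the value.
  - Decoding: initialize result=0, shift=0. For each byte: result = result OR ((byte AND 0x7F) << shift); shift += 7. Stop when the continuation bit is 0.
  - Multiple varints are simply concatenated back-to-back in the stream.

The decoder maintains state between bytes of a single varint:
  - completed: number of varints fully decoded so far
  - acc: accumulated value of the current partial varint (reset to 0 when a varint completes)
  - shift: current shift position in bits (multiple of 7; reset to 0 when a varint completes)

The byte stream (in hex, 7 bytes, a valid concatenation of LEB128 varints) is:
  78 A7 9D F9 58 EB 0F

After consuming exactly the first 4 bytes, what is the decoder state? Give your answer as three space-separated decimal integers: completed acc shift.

byte[0]=0x78 cont=0 payload=0x78: varint #1 complete (value=120); reset -> completed=1 acc=0 shift=0
byte[1]=0xA7 cont=1 payload=0x27: acc |= 39<<0 -> completed=1 acc=39 shift=7
byte[2]=0x9D cont=1 payload=0x1D: acc |= 29<<7 -> completed=1 acc=3751 shift=14
byte[3]=0xF9 cont=1 payload=0x79: acc |= 121<<14 -> completed=1 acc=1986215 shift=21

Answer: 1 1986215 21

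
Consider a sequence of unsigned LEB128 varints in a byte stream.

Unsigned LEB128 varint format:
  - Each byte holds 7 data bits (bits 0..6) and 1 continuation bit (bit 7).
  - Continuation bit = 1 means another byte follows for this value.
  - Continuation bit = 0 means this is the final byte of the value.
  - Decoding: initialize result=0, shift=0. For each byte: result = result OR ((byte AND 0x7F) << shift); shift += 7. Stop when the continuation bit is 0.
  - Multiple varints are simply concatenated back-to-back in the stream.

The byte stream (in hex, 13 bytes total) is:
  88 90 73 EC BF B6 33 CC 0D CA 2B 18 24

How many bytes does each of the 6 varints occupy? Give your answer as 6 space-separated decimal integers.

  byte[0]=0x88 cont=1 payload=0x08=8: acc |= 8<<0 -> acc=8 shift=7
  byte[1]=0x90 cont=1 payload=0x10=16: acc |= 16<<7 -> acc=2056 shift=14
  byte[2]=0x73 cont=0 payload=0x73=115: acc |= 115<<14 -> acc=1886216 shift=21 [end]
Varint 1: bytes[0:3] = 88 90 73 -> value 1886216 (3 byte(s))
  byte[3]=0xEC cont=1 payload=0x6C=108: acc |= 108<<0 -> acc=108 shift=7
  byte[4]=0xBF cont=1 payload=0x3F=63: acc |= 63<<7 -> acc=8172 shift=14
  byte[5]=0xB6 cont=1 payload=0x36=54: acc |= 54<<14 -> acc=892908 shift=21
  byte[6]=0x33 cont=0 payload=0x33=51: acc |= 51<<21 -> acc=107847660 shift=28 [end]
Varint 2: bytes[3:7] = EC BF B6 33 -> value 107847660 (4 byte(s))
  byte[7]=0xCC cont=1 payload=0x4C=76: acc |= 76<<0 -> acc=76 shift=7
  byte[8]=0x0D cont=0 payload=0x0D=13: acc |= 13<<7 -> acc=1740 shift=14 [end]
Varint 3: bytes[7:9] = CC 0D -> value 1740 (2 byte(s))
  byte[9]=0xCA cont=1 payload=0x4A=74: acc |= 74<<0 -> acc=74 shift=7
  byte[10]=0x2B cont=0 payload=0x2B=43: acc |= 43<<7 -> acc=5578 shift=14 [end]
Varint 4: bytes[9:11] = CA 2B -> value 5578 (2 byte(s))
  byte[11]=0x18 cont=0 payload=0x18=24: acc |= 24<<0 -> acc=24 shift=7 [end]
Varint 5: bytes[11:12] = 18 -> value 24 (1 byte(s))
  byte[12]=0x24 cont=0 payload=0x24=36: acc |= 36<<0 -> acc=36 shift=7 [end]
Varint 6: bytes[12:13] = 24 -> value 36 (1 byte(s))

Answer: 3 4 2 2 1 1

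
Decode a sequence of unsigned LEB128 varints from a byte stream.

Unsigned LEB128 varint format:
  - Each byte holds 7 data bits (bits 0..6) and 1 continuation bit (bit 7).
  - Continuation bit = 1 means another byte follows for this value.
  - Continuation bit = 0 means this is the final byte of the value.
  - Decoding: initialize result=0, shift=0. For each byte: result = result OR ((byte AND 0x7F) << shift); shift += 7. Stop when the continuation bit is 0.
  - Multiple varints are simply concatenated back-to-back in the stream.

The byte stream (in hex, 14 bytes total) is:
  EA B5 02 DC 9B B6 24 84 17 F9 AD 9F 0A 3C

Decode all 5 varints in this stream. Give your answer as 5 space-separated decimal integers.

Answer: 39658 76385756 2948 21485305 60

Derivation:
  byte[0]=0xEA cont=1 payload=0x6A=106: acc |= 106<<0 -> acc=106 shift=7
  byte[1]=0xB5 cont=1 payload=0x35=53: acc |= 53<<7 -> acc=6890 shift=14
  byte[2]=0x02 cont=0 payload=0x02=2: acc |= 2<<14 -> acc=39658 shift=21 [end]
Varint 1: bytes[0:3] = EA B5 02 -> value 39658 (3 byte(s))
  byte[3]=0xDC cont=1 payload=0x5C=92: acc |= 92<<0 -> acc=92 shift=7
  byte[4]=0x9B cont=1 payload=0x1B=27: acc |= 27<<7 -> acc=3548 shift=14
  byte[5]=0xB6 cont=1 payload=0x36=54: acc |= 54<<14 -> acc=888284 shift=21
  byte[6]=0x24 cont=0 payload=0x24=36: acc |= 36<<21 -> acc=76385756 shift=28 [end]
Varint 2: bytes[3:7] = DC 9B B6 24 -> value 76385756 (4 byte(s))
  byte[7]=0x84 cont=1 payload=0x04=4: acc |= 4<<0 -> acc=4 shift=7
  byte[8]=0x17 cont=0 payload=0x17=23: acc |= 23<<7 -> acc=2948 shift=14 [end]
Varint 3: bytes[7:9] = 84 17 -> value 2948 (2 byte(s))
  byte[9]=0xF9 cont=1 payload=0x79=121: acc |= 121<<0 -> acc=121 shift=7
  byte[10]=0xAD cont=1 payload=0x2D=45: acc |= 45<<7 -> acc=5881 shift=14
  byte[11]=0x9F cont=1 payload=0x1F=31: acc |= 31<<14 -> acc=513785 shift=21
  byte[12]=0x0A cont=0 payload=0x0A=10: acc |= 10<<21 -> acc=21485305 shift=28 [end]
Varint 4: bytes[9:13] = F9 AD 9F 0A -> value 21485305 (4 byte(s))
  byte[13]=0x3C cont=0 payload=0x3C=60: acc |= 60<<0 -> acc=60 shift=7 [end]
Varint 5: bytes[13:14] = 3C -> value 60 (1 byte(s))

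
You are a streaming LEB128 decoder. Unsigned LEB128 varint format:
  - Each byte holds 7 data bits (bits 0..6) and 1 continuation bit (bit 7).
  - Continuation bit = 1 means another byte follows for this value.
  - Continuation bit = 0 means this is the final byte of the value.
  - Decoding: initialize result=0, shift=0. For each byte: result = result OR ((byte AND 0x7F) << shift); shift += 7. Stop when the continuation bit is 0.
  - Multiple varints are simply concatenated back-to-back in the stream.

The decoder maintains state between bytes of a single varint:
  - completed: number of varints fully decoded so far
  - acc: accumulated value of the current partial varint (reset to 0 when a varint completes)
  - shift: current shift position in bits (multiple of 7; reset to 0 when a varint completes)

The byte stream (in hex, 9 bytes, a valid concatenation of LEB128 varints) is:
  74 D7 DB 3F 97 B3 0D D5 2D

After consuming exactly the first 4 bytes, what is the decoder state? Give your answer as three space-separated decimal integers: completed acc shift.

Answer: 2 0 0

Derivation:
byte[0]=0x74 cont=0 payload=0x74: varint #1 complete (value=116); reset -> completed=1 acc=0 shift=0
byte[1]=0xD7 cont=1 payload=0x57: acc |= 87<<0 -> completed=1 acc=87 shift=7
byte[2]=0xDB cont=1 payload=0x5B: acc |= 91<<7 -> completed=1 acc=11735 shift=14
byte[3]=0x3F cont=0 payload=0x3F: varint #2 complete (value=1043927); reset -> completed=2 acc=0 shift=0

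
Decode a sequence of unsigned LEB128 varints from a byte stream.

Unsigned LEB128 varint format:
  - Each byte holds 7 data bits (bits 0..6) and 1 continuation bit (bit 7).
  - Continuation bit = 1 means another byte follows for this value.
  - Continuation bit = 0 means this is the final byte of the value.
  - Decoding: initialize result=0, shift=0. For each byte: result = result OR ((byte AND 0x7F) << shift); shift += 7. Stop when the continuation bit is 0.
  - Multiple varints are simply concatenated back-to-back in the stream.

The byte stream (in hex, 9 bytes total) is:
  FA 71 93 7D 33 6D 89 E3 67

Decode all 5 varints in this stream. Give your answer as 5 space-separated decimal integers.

  byte[0]=0xFA cont=1 payload=0x7A=122: acc |= 122<<0 -> acc=122 shift=7
  byte[1]=0x71 cont=0 payload=0x71=113: acc |= 113<<7 -> acc=14586 shift=14 [end]
Varint 1: bytes[0:2] = FA 71 -> value 14586 (2 byte(s))
  byte[2]=0x93 cont=1 payload=0x13=19: acc |= 19<<0 -> acc=19 shift=7
  byte[3]=0x7D cont=0 payload=0x7D=125: acc |= 125<<7 -> acc=16019 shift=14 [end]
Varint 2: bytes[2:4] = 93 7D -> value 16019 (2 byte(s))
  byte[4]=0x33 cont=0 payload=0x33=51: acc |= 51<<0 -> acc=51 shift=7 [end]
Varint 3: bytes[4:5] = 33 -> value 51 (1 byte(s))
  byte[5]=0x6D cont=0 payload=0x6D=109: acc |= 109<<0 -> acc=109 shift=7 [end]
Varint 4: bytes[5:6] = 6D -> value 109 (1 byte(s))
  byte[6]=0x89 cont=1 payload=0x09=9: acc |= 9<<0 -> acc=9 shift=7
  byte[7]=0xE3 cont=1 payload=0x63=99: acc |= 99<<7 -> acc=12681 shift=14
  byte[8]=0x67 cont=0 payload=0x67=103: acc |= 103<<14 -> acc=1700233 shift=21 [end]
Varint 5: bytes[6:9] = 89 E3 67 -> value 1700233 (3 byte(s))

Answer: 14586 16019 51 109 1700233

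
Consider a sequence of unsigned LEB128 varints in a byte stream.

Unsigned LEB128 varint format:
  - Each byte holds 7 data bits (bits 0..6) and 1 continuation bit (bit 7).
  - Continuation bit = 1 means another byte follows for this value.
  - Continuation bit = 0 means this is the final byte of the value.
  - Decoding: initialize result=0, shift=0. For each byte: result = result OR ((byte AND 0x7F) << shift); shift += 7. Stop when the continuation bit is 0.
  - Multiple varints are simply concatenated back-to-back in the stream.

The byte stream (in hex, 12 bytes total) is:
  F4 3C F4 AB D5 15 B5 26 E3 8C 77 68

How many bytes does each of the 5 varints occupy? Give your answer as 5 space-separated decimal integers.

Answer: 2 4 2 3 1

Derivation:
  byte[0]=0xF4 cont=1 payload=0x74=116: acc |= 116<<0 -> acc=116 shift=7
  byte[1]=0x3C cont=0 payload=0x3C=60: acc |= 60<<7 -> acc=7796 shift=14 [end]
Varint 1: bytes[0:2] = F4 3C -> value 7796 (2 byte(s))
  byte[2]=0xF4 cont=1 payload=0x74=116: acc |= 116<<0 -> acc=116 shift=7
  byte[3]=0xAB cont=1 payload=0x2B=43: acc |= 43<<7 -> acc=5620 shift=14
  byte[4]=0xD5 cont=1 payload=0x55=85: acc |= 85<<14 -> acc=1398260 shift=21
  byte[5]=0x15 cont=0 payload=0x15=21: acc |= 21<<21 -> acc=45438452 shift=28 [end]
Varint 2: bytes[2:6] = F4 AB D5 15 -> value 45438452 (4 byte(s))
  byte[6]=0xB5 cont=1 payload=0x35=53: acc |= 53<<0 -> acc=53 shift=7
  byte[7]=0x26 cont=0 payload=0x26=38: acc |= 38<<7 -> acc=4917 shift=14 [end]
Varint 3: bytes[6:8] = B5 26 -> value 4917 (2 byte(s))
  byte[8]=0xE3 cont=1 payload=0x63=99: acc |= 99<<0 -> acc=99 shift=7
  byte[9]=0x8C cont=1 payload=0x0C=12: acc |= 12<<7 -> acc=1635 shift=14
  byte[10]=0x77 cont=0 payload=0x77=119: acc |= 119<<14 -> acc=1951331 shift=21 [end]
Varint 4: bytes[8:11] = E3 8C 77 -> value 1951331 (3 byte(s))
  byte[11]=0x68 cont=0 payload=0x68=104: acc |= 104<<0 -> acc=104 shift=7 [end]
Varint 5: bytes[11:12] = 68 -> value 104 (1 byte(s))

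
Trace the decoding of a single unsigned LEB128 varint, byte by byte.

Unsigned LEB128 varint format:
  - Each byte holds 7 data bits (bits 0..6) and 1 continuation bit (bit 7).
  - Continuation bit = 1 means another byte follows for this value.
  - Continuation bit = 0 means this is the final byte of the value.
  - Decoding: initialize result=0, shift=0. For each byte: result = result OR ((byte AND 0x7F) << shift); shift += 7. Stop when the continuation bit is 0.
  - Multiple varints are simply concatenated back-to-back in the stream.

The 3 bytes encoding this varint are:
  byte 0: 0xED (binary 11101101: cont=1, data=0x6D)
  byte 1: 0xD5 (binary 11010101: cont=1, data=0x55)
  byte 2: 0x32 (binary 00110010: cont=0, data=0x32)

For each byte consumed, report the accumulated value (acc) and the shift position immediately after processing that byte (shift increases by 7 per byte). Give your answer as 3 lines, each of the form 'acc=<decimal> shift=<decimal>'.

Answer: acc=109 shift=7
acc=10989 shift=14
acc=830189 shift=21

Derivation:
byte 0=0xED: payload=0x6D=109, contrib = 109<<0 = 109; acc -> 109, shift -> 7
byte 1=0xD5: payload=0x55=85, contrib = 85<<7 = 10880; acc -> 10989, shift -> 14
byte 2=0x32: payload=0x32=50, contrib = 50<<14 = 819200; acc -> 830189, shift -> 21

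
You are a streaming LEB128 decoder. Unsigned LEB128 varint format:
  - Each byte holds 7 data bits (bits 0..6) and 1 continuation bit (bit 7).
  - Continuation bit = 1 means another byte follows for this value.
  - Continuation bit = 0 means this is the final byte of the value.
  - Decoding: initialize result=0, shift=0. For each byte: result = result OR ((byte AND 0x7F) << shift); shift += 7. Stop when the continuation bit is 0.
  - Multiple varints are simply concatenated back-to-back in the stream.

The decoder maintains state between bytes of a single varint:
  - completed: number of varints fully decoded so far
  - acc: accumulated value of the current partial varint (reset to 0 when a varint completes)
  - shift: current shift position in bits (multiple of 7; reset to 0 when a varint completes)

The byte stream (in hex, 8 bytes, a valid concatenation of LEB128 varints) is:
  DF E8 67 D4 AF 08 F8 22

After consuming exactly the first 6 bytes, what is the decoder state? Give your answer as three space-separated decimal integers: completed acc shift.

byte[0]=0xDF cont=1 payload=0x5F: acc |= 95<<0 -> completed=0 acc=95 shift=7
byte[1]=0xE8 cont=1 payload=0x68: acc |= 104<<7 -> completed=0 acc=13407 shift=14
byte[2]=0x67 cont=0 payload=0x67: varint #1 complete (value=1700959); reset -> completed=1 acc=0 shift=0
byte[3]=0xD4 cont=1 payload=0x54: acc |= 84<<0 -> completed=1 acc=84 shift=7
byte[4]=0xAF cont=1 payload=0x2F: acc |= 47<<7 -> completed=1 acc=6100 shift=14
byte[5]=0x08 cont=0 payload=0x08: varint #2 complete (value=137172); reset -> completed=2 acc=0 shift=0

Answer: 2 0 0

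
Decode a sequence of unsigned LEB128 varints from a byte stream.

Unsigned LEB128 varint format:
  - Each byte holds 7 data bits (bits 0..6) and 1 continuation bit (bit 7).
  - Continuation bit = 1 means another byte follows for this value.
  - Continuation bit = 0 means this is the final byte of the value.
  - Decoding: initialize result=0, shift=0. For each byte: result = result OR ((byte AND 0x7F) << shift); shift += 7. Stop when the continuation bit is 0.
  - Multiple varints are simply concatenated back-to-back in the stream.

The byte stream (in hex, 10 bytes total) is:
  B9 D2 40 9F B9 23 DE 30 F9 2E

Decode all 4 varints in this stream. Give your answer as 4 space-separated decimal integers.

Answer: 1059129 580767 6238 6009

Derivation:
  byte[0]=0xB9 cont=1 payload=0x39=57: acc |= 57<<0 -> acc=57 shift=7
  byte[1]=0xD2 cont=1 payload=0x52=82: acc |= 82<<7 -> acc=10553 shift=14
  byte[2]=0x40 cont=0 payload=0x40=64: acc |= 64<<14 -> acc=1059129 shift=21 [end]
Varint 1: bytes[0:3] = B9 D2 40 -> value 1059129 (3 byte(s))
  byte[3]=0x9F cont=1 payload=0x1F=31: acc |= 31<<0 -> acc=31 shift=7
  byte[4]=0xB9 cont=1 payload=0x39=57: acc |= 57<<7 -> acc=7327 shift=14
  byte[5]=0x23 cont=0 payload=0x23=35: acc |= 35<<14 -> acc=580767 shift=21 [end]
Varint 2: bytes[3:6] = 9F B9 23 -> value 580767 (3 byte(s))
  byte[6]=0xDE cont=1 payload=0x5E=94: acc |= 94<<0 -> acc=94 shift=7
  byte[7]=0x30 cont=0 payload=0x30=48: acc |= 48<<7 -> acc=6238 shift=14 [end]
Varint 3: bytes[6:8] = DE 30 -> value 6238 (2 byte(s))
  byte[8]=0xF9 cont=1 payload=0x79=121: acc |= 121<<0 -> acc=121 shift=7
  byte[9]=0x2E cont=0 payload=0x2E=46: acc |= 46<<7 -> acc=6009 shift=14 [end]
Varint 4: bytes[8:10] = F9 2E -> value 6009 (2 byte(s))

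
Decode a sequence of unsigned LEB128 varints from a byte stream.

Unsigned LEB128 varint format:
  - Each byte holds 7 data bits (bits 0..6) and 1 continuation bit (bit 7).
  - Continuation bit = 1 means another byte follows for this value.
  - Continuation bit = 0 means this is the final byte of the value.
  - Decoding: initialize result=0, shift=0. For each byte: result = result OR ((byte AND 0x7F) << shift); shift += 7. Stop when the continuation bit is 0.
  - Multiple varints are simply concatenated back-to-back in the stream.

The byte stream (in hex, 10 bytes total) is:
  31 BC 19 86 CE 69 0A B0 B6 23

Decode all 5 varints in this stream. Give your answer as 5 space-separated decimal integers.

  byte[0]=0x31 cont=0 payload=0x31=49: acc |= 49<<0 -> acc=49 shift=7 [end]
Varint 1: bytes[0:1] = 31 -> value 49 (1 byte(s))
  byte[1]=0xBC cont=1 payload=0x3C=60: acc |= 60<<0 -> acc=60 shift=7
  byte[2]=0x19 cont=0 payload=0x19=25: acc |= 25<<7 -> acc=3260 shift=14 [end]
Varint 2: bytes[1:3] = BC 19 -> value 3260 (2 byte(s))
  byte[3]=0x86 cont=1 payload=0x06=6: acc |= 6<<0 -> acc=6 shift=7
  byte[4]=0xCE cont=1 payload=0x4E=78: acc |= 78<<7 -> acc=9990 shift=14
  byte[5]=0x69 cont=0 payload=0x69=105: acc |= 105<<14 -> acc=1730310 shift=21 [end]
Varint 3: bytes[3:6] = 86 CE 69 -> value 1730310 (3 byte(s))
  byte[6]=0x0A cont=0 payload=0x0A=10: acc |= 10<<0 -> acc=10 shift=7 [end]
Varint 4: bytes[6:7] = 0A -> value 10 (1 byte(s))
  byte[7]=0xB0 cont=1 payload=0x30=48: acc |= 48<<0 -> acc=48 shift=7
  byte[8]=0xB6 cont=1 payload=0x36=54: acc |= 54<<7 -> acc=6960 shift=14
  byte[9]=0x23 cont=0 payload=0x23=35: acc |= 35<<14 -> acc=580400 shift=21 [end]
Varint 5: bytes[7:10] = B0 B6 23 -> value 580400 (3 byte(s))

Answer: 49 3260 1730310 10 580400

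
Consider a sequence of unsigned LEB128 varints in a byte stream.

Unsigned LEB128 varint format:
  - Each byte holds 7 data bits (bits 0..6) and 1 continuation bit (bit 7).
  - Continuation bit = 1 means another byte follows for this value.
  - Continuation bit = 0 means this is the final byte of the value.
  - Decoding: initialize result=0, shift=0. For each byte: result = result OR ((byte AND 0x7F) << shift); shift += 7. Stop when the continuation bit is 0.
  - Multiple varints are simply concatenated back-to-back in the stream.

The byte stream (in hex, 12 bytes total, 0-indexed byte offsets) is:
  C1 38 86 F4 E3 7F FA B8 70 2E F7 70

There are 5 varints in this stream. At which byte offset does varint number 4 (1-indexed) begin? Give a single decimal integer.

Answer: 9

Derivation:
  byte[0]=0xC1 cont=1 payload=0x41=65: acc |= 65<<0 -> acc=65 shift=7
  byte[1]=0x38 cont=0 payload=0x38=56: acc |= 56<<7 -> acc=7233 shift=14 [end]
Varint 1: bytes[0:2] = C1 38 -> value 7233 (2 byte(s))
  byte[2]=0x86 cont=1 payload=0x06=6: acc |= 6<<0 -> acc=6 shift=7
  byte[3]=0xF4 cont=1 payload=0x74=116: acc |= 116<<7 -> acc=14854 shift=14
  byte[4]=0xE3 cont=1 payload=0x63=99: acc |= 99<<14 -> acc=1636870 shift=21
  byte[5]=0x7F cont=0 payload=0x7F=127: acc |= 127<<21 -> acc=267975174 shift=28 [end]
Varint 2: bytes[2:6] = 86 F4 E3 7F -> value 267975174 (4 byte(s))
  byte[6]=0xFA cont=1 payload=0x7A=122: acc |= 122<<0 -> acc=122 shift=7
  byte[7]=0xB8 cont=1 payload=0x38=56: acc |= 56<<7 -> acc=7290 shift=14
  byte[8]=0x70 cont=0 payload=0x70=112: acc |= 112<<14 -> acc=1842298 shift=21 [end]
Varint 3: bytes[6:9] = FA B8 70 -> value 1842298 (3 byte(s))
  byte[9]=0x2E cont=0 payload=0x2E=46: acc |= 46<<0 -> acc=46 shift=7 [end]
Varint 4: bytes[9:10] = 2E -> value 46 (1 byte(s))
  byte[10]=0xF7 cont=1 payload=0x77=119: acc |= 119<<0 -> acc=119 shift=7
  byte[11]=0x70 cont=0 payload=0x70=112: acc |= 112<<7 -> acc=14455 shift=14 [end]
Varint 5: bytes[10:12] = F7 70 -> value 14455 (2 byte(s))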